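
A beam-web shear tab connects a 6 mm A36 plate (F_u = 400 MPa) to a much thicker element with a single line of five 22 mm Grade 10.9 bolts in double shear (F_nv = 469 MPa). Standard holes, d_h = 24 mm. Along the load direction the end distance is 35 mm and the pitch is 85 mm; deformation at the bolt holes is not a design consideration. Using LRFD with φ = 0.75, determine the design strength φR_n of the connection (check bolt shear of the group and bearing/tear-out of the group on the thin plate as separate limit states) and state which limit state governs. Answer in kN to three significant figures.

537 kN (bearing governs)

Bolt shear: A_b = π·22²/4 = 380.1 mm²; R_n = 469 × 380.1 × 5 × 2 / 1000 = 1783 kN → 0.75 × 1783 = 1340 kN.
Bearing (1.5 l_c t F_u ≤ 3.0 d t F_u): upper limit = 3.0·22·6·400 / 1000 = 158.4 kN.
  Edge l_c = 35 − 24/2 = 23 → r_n = 82.8 kN; interior l_c = 85 − 24 = 61 → r_n = 158.4 kN.
  R_n,bearing = 1·82.8 + 4·158.4 = 716.4 kN → 0.75 × 716.4 = 537 kN.
Bearing governs: 537 kN.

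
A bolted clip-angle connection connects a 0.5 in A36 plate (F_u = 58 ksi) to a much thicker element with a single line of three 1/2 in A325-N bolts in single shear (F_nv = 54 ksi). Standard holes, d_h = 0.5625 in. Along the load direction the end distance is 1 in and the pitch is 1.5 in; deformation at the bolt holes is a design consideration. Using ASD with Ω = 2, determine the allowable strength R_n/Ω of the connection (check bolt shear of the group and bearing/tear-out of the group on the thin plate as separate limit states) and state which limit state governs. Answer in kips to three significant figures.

15.9 kips (bolt shear governs)

Bolt shear: A_b = π·0.5²/4 = 0.1963 in²; R_n = 54 × 0.1963 × 3 × 1 = 31.81 kips → 31.81 / 2 = 15.9 kips.
Bearing (1.2 l_c t F_u ≤ 2.4 d t F_u): upper limit = 2.4·0.5·0.5·58 = 34.8 kips.
  Edge l_c = 1 − 0.5625/2 = 0.7188 → r_n = 25.01 kips; interior l_c = 1.5 − 0.5625 = 0.9375 → r_n = 32.62 kips.
  R_n,bearing = 1·25.01 + 2·32.62 = 90.26 kips → 90.26 / 2 = 45.1 kips.
Bolt shear governs: 15.9 kips.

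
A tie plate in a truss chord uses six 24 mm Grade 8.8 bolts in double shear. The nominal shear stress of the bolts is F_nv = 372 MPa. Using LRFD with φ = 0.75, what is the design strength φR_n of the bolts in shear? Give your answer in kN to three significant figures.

A_b = π × 24² / 4 = 452.4 mm².
R_n = F_nv · A_b · n · n_s = 372 × 452.4 × 6 × 2 / 1000 = 2019 kN.
Design strength φR_n = 0.75 × 2019 = 1510 kN.

1510 kN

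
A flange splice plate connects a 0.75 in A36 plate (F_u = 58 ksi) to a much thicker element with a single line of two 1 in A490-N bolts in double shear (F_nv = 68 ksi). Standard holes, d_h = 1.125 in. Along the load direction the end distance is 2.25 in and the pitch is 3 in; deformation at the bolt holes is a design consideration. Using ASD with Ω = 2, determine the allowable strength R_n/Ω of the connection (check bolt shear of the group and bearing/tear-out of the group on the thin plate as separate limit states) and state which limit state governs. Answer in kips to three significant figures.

Bolt shear: A_b = π·1²/4 = 0.7854 in²; R_n = 68 × 0.7854 × 2 × 2 = 213.6 kips → 213.6 / 2 = 107 kips.
Bearing (1.2 l_c t F_u ≤ 2.4 d t F_u): upper limit = 2.4·1·0.75·58 = 104.4 kips.
  Edge l_c = 2.25 − 1.125/2 = 1.688 → r_n = 88.09 kips; interior l_c = 3 − 1.125 = 1.875 → r_n = 97.88 kips.
  R_n,bearing = 1·88.09 + 1·97.88 = 186 kips → 186 / 2 = 93 kips.
Bearing governs: 93 kips.

93 kips (bearing governs)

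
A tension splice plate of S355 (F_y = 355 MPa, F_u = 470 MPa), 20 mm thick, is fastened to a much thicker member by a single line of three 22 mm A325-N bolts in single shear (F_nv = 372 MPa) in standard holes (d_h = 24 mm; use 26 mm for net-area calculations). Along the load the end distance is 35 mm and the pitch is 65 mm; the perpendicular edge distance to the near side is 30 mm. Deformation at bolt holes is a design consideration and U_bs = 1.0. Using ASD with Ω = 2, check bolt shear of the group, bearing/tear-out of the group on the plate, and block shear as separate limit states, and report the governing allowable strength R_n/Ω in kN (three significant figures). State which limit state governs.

212 kN (bolt shear governs)

Bolt shear: A_b = π·22²/4 = 380.1 mm²; R_n = 372 × 380.1 × 3 × 1 / 1000 = 424.2 kN → 424.2 / 2 = 212 kN.
Bearing: edge l_c = 23, r_n = 259.4 kN; interior l_c = 41, r_n = 462.5 kN; R_n = 259.4 + 2·462.5 = 1184 kN → 592 kN.
Block shear: A_gv = 3300, A_nv = 2000, A_nt = 340 mm²; R_n = min(0.6F_uA_nv, 0.6F_yA_gv) + U_bs·F_u·A_nt = 723.8 kN → 362 kN.
Bolt shear governs: 212 kN.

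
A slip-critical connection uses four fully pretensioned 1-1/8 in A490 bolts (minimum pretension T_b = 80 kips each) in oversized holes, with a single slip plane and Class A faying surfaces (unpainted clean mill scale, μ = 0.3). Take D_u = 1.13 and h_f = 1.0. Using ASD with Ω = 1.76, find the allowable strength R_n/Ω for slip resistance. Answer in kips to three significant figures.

61.6 kips

R_n = μ · D_u · h_f · T_b · n_s · n_b = 0.3 × 1.13 × 1.0 × 80 × 1 × 4 = 108.5 kips.
Allowable strength R_n/Ω = 108.5 / 1.76 = 61.6 kips.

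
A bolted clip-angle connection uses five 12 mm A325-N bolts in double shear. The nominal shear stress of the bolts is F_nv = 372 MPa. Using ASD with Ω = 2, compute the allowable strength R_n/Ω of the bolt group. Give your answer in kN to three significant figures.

A_b = π × 12² / 4 = 113.1 mm².
R_n = F_nv · A_b · n · n_s = 372 × 113.1 × 5 × 2 / 1000 = 420.7 kN.
Allowable strength R_n/Ω = 420.7 / 2 = 210 kN.

210 kN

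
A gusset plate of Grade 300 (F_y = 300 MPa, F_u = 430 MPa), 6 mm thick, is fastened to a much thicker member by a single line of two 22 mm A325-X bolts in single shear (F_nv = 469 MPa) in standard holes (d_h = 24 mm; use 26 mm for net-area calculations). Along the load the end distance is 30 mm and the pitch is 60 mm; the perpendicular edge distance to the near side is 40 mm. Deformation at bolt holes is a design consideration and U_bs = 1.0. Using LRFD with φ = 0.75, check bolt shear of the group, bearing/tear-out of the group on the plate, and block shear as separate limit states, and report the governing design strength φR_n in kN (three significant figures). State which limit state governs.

111 kN (block shear governs)

Bolt shear: A_b = π·22²/4 = 380.1 mm²; R_n = 469 × 380.1 × 2 × 1 / 1000 = 356.6 kN → 0.75 × 356.6 = 267 kN.
Bearing: edge l_c = 18, r_n = 55.73 kN; interior l_c = 36, r_n = 111.5 kN; R_n = 55.73 + 1·111.5 = 167.2 kN → 125 kN.
Block shear: A_gv = 540, A_nv = 306, A_nt = 162 mm²; R_n = min(0.6F_uA_nv, 0.6F_yA_gv) + U_bs·F_u·A_nt = 148.6 kN → 111 kN.
Block shear governs: 111 kN.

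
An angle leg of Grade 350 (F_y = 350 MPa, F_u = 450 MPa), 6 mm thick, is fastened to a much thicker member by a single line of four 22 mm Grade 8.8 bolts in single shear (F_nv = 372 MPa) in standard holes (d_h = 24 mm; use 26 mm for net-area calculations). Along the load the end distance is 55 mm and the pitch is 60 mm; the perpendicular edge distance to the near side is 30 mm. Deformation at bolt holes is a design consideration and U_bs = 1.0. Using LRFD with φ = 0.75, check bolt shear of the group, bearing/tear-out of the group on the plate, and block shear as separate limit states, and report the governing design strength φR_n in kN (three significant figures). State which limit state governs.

Bolt shear: A_b = π·22²/4 = 380.1 mm²; R_n = 372 × 380.1 × 4 × 1 / 1000 = 565.6 kN → 0.75 × 565.6 = 424 kN.
Bearing: edge l_c = 43, r_n = 139.3 kN; interior l_c = 36, r_n = 116.6 kN; R_n = 139.3 + 3·116.6 = 489.2 kN → 367 kN.
Block shear: A_gv = 1410, A_nv = 864, A_nt = 102 mm²; R_n = min(0.6F_uA_nv, 0.6F_yA_gv) + U_bs·F_u·A_nt = 279.2 kN → 209 kN.
Block shear governs: 209 kN.

209 kN (block shear governs)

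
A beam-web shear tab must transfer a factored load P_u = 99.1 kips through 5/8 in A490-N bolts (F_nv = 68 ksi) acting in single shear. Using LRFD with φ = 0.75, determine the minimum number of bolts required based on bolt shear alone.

A_b = π·0.625²/4 = 0.3068 in².
Per-bolt design strength φR_n = 0.75 × 68 × 0.3068 × 1 = 15.65 kips.
n ≥ 99.1 / 15.65 = 6.334 → use 7 bolts.

7 bolts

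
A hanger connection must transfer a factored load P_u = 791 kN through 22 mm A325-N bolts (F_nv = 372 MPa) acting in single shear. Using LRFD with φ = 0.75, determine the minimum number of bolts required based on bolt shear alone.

8 bolts

A_b = π·22²/4 = 380.1 mm².
Per-bolt design strength φR_n = 0.75 × 372 × 380.1 × 1 / 1000 = 106.1 kN.
n ≥ 791 / 106.1 = 7.458 → use 8 bolts.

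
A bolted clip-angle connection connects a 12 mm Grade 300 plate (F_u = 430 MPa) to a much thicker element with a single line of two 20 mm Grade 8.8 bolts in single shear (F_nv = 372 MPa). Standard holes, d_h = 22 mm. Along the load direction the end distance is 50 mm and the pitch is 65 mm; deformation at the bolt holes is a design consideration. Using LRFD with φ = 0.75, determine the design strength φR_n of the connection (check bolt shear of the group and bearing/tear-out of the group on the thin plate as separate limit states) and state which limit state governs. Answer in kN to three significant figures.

Bolt shear: A_b = π·20²/4 = 314.2 mm²; R_n = 372 × 314.2 × 2 × 1 / 1000 = 233.7 kN → 0.75 × 233.7 = 175 kN.
Bearing (1.2 l_c t F_u ≤ 2.4 d t F_u): upper limit = 2.4·20·12·430 / 1000 = 247.7 kN.
  Edge l_c = 50 − 22/2 = 39 → r_n = 241.5 kN; interior l_c = 65 − 22 = 43 → r_n = 247.7 kN.
  R_n,bearing = 1·241.5 + 1·247.7 = 489.2 kN → 0.75 × 489.2 = 367 kN.
Bolt shear governs: 175 kN.

175 kN (bolt shear governs)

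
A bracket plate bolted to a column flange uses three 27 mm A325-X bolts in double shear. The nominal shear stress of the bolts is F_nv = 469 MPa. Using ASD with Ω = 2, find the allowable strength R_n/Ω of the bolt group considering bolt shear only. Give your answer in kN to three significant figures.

806 kN

A_b = π × 27² / 4 = 572.6 mm².
R_n = F_nv · A_b · n · n_s = 469 × 572.6 × 3 × 2 / 1000 = 1611 kN.
Allowable strength R_n/Ω = 1611 / 2 = 806 kN.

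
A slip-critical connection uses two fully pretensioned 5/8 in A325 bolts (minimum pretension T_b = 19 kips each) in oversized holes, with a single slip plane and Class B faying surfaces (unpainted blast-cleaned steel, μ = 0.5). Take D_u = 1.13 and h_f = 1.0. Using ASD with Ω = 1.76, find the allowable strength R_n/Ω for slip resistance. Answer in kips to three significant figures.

R_n = μ · D_u · h_f · T_b · n_s · n_b = 0.5 × 1.13 × 1.0 × 19 × 1 × 2 = 21.47 kips.
Allowable strength R_n/Ω = 21.47 / 1.76 = 12.2 kips.

12.2 kips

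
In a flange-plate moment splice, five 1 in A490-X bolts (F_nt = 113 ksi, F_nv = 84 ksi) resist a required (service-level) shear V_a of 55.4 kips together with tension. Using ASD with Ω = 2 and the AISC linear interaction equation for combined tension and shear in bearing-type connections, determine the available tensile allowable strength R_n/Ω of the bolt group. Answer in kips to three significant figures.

214 kips

A_b = π·1²/4 = 0.7854 in²; f_rv = 55.4 / (5 × 0.7854) = 14.11 ksi.
F'_nt = 1.3 F_nt − (Ω F_nt / F_nv) f_rv = 1.3·113 − (2·113/84)·14.11 = 108.9 ksi, capped at F_nt → F'_nt = 108.9 ksi.
R_n = F'_nt · A_b · n = 108.9 × 0.7854 × 5 = 427.8 kips.
Allowable strength R_n/Ω = 427.8 / 2 = 214 kips.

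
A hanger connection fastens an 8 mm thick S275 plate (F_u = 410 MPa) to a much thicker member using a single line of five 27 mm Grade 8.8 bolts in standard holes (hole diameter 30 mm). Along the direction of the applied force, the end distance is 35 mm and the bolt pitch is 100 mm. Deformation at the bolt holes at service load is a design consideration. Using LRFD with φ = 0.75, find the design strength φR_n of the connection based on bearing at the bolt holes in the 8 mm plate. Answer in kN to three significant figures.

Per bolt r_n = 1.2 l_c t F_u ≤ 2.4 d t F_u; upper limit = 2.4 × 27 × 8 × 410 / 1000 = 212.5 kN.
Edge bolt: l_c = 35 − 30/2 = 20 mm → 1.2 × 20 × 8 × 410 / 1000 = 78.72 → r_n = 78.72 kN.
Interior bolts: l_c = 100 − 30 = 70 mm → 1.2 × 70 × 8 × 410 / 1000 = 275.5 → r_n = 212.5 kN.
R_n = 1 × 78.72 + 4 × 212.5 = 928.9 kN.
Design strength φR_n = 0.75 × 928.9 = 697 kN.

697 kN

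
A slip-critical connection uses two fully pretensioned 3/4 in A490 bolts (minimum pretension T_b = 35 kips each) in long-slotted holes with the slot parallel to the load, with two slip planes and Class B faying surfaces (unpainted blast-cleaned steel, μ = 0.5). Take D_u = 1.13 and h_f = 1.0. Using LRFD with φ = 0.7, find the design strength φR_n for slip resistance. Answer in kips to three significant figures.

55.4 kips

R_n = μ · D_u · h_f · T_b · n_s · n_b = 0.5 × 1.13 × 1.0 × 35 × 2 × 2 = 79.1 kips.
Design strength φR_n = 0.7 × 79.1 = 55.4 kips.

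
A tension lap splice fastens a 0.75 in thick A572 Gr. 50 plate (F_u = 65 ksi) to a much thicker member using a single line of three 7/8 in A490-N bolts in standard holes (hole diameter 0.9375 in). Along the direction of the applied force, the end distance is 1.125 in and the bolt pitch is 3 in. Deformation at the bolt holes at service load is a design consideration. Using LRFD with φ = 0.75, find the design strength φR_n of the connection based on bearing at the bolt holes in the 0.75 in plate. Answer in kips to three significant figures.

Per bolt r_n = 1.2 l_c t F_u ≤ 2.4 d t F_u; upper limit = 2.4 × 0.875 × 0.75 × 65 = 102.4 kips.
Edge bolt: l_c = 1.125 − 0.9375/2 = 0.6562 in → 1.2 × 0.6562 × 0.75 × 65 = 38.39 → r_n = 38.39 kips.
Interior bolts: l_c = 3 − 0.9375 = 2.062 in → 1.2 × 2.062 × 0.75 × 65 = 120.7 → r_n = 102.4 kips.
R_n = 1 × 38.39 + 2 × 102.4 = 243.1 kips.
Design strength φR_n = 0.75 × 243.1 = 182 kips.

182 kips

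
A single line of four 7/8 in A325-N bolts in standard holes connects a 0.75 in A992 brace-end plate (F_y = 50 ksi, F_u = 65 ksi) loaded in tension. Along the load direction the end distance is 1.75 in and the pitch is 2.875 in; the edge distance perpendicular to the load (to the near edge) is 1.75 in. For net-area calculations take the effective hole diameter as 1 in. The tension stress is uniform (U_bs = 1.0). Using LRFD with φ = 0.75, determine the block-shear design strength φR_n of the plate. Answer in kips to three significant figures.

Shear plane L_v = 1.75 + 3·2.875 = 10.38 in; A_gv = 10.38 × 0.75 = 7.781 in².
A_nv = (10.38 − 3.5·1) × 0.75 = 5.156 in².
A_nt = (1.75 − 0.5·1) × 0.75 = 0.9375 in².
0.6 F_u A_nv = 201.1 kips; 0.6 F_y A_gv = 233.4 kips → shear rupture governs the shear term.
R_n = 201.1 + 1.0 × 65 × 0.9375 = 262 kips.
Design strength φR_n = 0.75 × 262 = 197 kips.

197 kips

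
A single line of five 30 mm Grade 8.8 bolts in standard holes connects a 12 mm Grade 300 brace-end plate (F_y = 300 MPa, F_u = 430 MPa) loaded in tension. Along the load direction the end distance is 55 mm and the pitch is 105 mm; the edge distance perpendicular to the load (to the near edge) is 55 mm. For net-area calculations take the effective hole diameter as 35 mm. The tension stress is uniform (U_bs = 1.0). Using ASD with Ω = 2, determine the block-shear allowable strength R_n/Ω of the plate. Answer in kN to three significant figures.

Shear plane L_v = 55 + 4·105 = 475 mm; A_gv = 475 × 12 = 5700 mm².
A_nv = (475 − 4.5·35) × 12 = 3810 mm².
A_nt = (55 − 0.5·35) × 12 = 450 mm².
0.6 F_u A_nv = 983 kN; 0.6 F_y A_gv = 1026 kN → shear rupture governs the shear term.
R_n = 983 + 1.0 × 430 × 450 / 1000 = 1176 kN.
Allowable strength R_n/Ω = 1176 / 2 = 588 kN.

588 kN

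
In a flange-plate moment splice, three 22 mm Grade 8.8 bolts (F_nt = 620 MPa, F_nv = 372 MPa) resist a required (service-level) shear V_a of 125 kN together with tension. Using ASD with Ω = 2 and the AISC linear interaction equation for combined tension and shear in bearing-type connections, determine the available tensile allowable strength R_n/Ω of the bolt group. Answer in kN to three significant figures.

A_b = π·22²/4 = 380.1 mm²; f_rv = 125 × 1000 / (3 × 380.1) = 109.6 MPa.
F'_nt = 1.3 F_nt − (Ω F_nt / F_nv) f_rv = 1.3·620 − (2·620/372)·109.6 = 440.6 MPa, capped at F_nt → F'_nt = 440.6 MPa.
R_n = F'_nt · A_b · n = 440.6 × 380.1 × 3 / 1000 = 502.5 kN.
Allowable strength R_n/Ω = 502.5 / 2 = 251 kN.

251 kN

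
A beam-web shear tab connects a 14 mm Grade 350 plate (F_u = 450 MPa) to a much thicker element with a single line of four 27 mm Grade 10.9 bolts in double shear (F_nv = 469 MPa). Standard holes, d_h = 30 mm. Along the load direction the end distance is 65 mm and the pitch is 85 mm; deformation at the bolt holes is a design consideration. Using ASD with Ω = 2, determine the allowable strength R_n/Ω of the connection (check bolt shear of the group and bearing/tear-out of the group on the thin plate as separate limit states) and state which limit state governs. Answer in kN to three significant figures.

Bolt shear: A_b = π·27²/4 = 572.6 mm²; R_n = 469 × 572.6 × 4 × 2 / 1000 = 2148 kN → 2148 / 2 = 1070 kN.
Bearing (1.2 l_c t F_u ≤ 2.4 d t F_u): upper limit = 2.4·27·14·450 / 1000 = 408.2 kN.
  Edge l_c = 65 − 30/2 = 50 → r_n = 378 kN; interior l_c = 85 − 30 = 55 → r_n = 408.2 kN.
  R_n,bearing = 1·378 + 3·408.2 = 1603 kN → 1603 / 2 = 801 kN.
Bearing governs: 801 kN.

801 kN (bearing governs)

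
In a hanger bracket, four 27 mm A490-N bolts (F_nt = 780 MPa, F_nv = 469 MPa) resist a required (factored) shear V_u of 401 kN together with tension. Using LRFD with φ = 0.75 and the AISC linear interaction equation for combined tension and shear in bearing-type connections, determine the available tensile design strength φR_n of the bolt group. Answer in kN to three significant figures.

A_b = π·27²/4 = 572.6 mm²; f_rv = 401 × 1000 / (4 × 572.6) = 175.1 MPa.
F'_nt = 1.3 F_nt − (F_nt / φF_nv) f_rv = 1.3·780 − (780/(0.75·469))·175.1 = 625.7 MPa, capped at F_nt → F'_nt = 625.7 MPa.
R_n = F'_nt · A_b · n = 625.7 × 572.6 × 4 / 1000 = 1433 kN.
Design strength φR_n = 0.75 × 1433 = 1070 kN.

1070 kN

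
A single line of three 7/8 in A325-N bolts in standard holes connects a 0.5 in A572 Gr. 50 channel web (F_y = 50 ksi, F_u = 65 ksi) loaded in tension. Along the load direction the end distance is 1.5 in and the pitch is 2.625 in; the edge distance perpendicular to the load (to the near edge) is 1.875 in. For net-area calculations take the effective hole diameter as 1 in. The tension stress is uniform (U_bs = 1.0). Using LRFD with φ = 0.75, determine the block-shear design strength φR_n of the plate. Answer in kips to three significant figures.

Shear plane L_v = 1.5 + 2·2.625 = 6.75 in; A_gv = 6.75 × 0.5 = 3.375 in².
A_nv = (6.75 − 2.5·1) × 0.5 = 2.125 in².
A_nt = (1.875 − 0.5·1) × 0.5 = 0.6875 in².
0.6 F_u A_nv = 82.88 kips; 0.6 F_y A_gv = 101.2 kips → shear rupture governs the shear term.
R_n = 82.88 + 1.0 × 65 × 0.6875 = 127.6 kips.
Design strength φR_n = 0.75 × 127.6 = 95.7 kips.

95.7 kips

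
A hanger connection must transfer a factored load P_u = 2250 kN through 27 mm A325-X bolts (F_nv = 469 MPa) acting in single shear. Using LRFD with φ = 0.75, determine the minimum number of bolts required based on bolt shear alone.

A_b = π·27²/4 = 572.6 mm².
Per-bolt design strength φR_n = 0.75 × 469 × 572.6 × 1 / 1000 = 201.4 kN.
n ≥ 2250 / 201.4 = 11.17 → use 12 bolts.

12 bolts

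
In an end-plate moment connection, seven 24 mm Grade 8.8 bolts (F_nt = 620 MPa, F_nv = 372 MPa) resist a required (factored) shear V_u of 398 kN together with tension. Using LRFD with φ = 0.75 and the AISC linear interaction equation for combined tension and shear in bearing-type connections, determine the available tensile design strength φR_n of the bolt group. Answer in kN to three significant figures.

A_b = π·24²/4 = 452.4 mm²; f_rv = 398 × 1000 / (7 × 452.4) = 125.7 MPa.
F'_nt = 1.3 F_nt − (F_nt / φF_nv) f_rv = 1.3·620 − (620/(0.75·372))·125.7 = 526.7 MPa, capped at F_nt → F'_nt = 526.7 MPa.
R_n = F'_nt · A_b · n = 526.7 × 452.4 × 7 / 1000 = 1668 kN.
Design strength φR_n = 0.75 × 1668 = 1250 kN.

1250 kN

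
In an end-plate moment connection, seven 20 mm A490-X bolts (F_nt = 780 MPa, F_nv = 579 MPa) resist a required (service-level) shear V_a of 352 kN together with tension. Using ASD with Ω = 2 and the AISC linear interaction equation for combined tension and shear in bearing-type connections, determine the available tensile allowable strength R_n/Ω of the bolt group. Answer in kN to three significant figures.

641 kN

A_b = π·20²/4 = 314.2 mm²; f_rv = 352 × 1000 / (7 × 314.2) = 160.1 MPa.
F'_nt = 1.3 F_nt − (Ω F_nt / F_nv) f_rv = 1.3·780 − (2·780/579)·160.1 = 582.7 MPa, capped at F_nt → F'_nt = 582.7 MPa.
R_n = F'_nt · A_b · n = 582.7 × 314.2 × 7 / 1000 = 1282 kN.
Allowable strength R_n/Ω = 1282 / 2 = 641 kN.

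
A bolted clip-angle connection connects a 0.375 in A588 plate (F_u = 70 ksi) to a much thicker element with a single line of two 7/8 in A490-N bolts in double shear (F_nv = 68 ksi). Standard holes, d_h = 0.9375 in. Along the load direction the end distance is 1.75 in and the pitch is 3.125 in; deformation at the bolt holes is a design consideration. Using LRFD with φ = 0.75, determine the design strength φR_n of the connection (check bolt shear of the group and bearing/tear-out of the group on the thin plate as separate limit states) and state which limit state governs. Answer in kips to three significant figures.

71.6 kips (bearing governs)

Bolt shear: A_b = π·0.875²/4 = 0.6013 in²; R_n = 68 × 0.6013 × 2 × 2 = 163.6 kips → 0.75 × 163.6 = 123 kips.
Bearing (1.2 l_c t F_u ≤ 2.4 d t F_u): upper limit = 2.4·0.875·0.375·70 = 55.13 kips.
  Edge l_c = 1.75 − 0.9375/2 = 1.281 → r_n = 40.36 kips; interior l_c = 3.125 − 0.9375 = 2.188 → r_n = 55.13 kips.
  R_n,bearing = 1·40.36 + 1·55.13 = 95.48 kips → 0.75 × 95.48 = 71.6 kips.
Bearing governs: 71.6 kips.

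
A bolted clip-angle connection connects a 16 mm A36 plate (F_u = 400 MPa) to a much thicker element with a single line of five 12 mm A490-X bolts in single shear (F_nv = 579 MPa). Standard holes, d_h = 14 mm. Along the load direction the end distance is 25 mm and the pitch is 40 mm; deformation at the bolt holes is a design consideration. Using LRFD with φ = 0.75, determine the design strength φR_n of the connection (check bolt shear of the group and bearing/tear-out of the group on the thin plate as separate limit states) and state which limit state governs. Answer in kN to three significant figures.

Bolt shear: A_b = π·12²/4 = 113.1 mm²; R_n = 579 × 113.1 × 5 × 1 / 1000 = 327.4 kN → 0.75 × 327.4 = 246 kN.
Bearing (1.2 l_c t F_u ≤ 2.4 d t F_u): upper limit = 2.4·12·16·400 / 1000 = 184.3 kN.
  Edge l_c = 25 − 14/2 = 18 → r_n = 138.2 kN; interior l_c = 40 − 14 = 26 → r_n = 184.3 kN.
  R_n,bearing = 1·138.2 + 4·184.3 = 875.5 kN → 0.75 × 875.5 = 657 kN.
Bolt shear governs: 246 kN.

246 kN (bolt shear governs)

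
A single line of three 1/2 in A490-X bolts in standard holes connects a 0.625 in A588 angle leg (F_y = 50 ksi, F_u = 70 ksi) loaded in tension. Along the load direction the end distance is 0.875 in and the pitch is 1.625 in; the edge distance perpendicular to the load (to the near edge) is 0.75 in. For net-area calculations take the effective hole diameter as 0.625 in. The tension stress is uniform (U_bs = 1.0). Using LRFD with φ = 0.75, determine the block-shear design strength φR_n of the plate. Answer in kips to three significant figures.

Shear plane L_v = 0.875 + 2·1.625 = 4.125 in; A_gv = 4.125 × 0.625 = 2.578 in².
A_nv = (4.125 − 2.5·0.625) × 0.625 = 1.602 in².
A_nt = (0.75 − 0.5·0.625) × 0.625 = 0.2734 in².
0.6 F_u A_nv = 67.27 kips; 0.6 F_y A_gv = 77.34 kips → shear rupture governs the shear term.
R_n = 67.27 + 1.0 × 70 × 0.2734 = 86.41 kips.
Design strength φR_n = 0.75 × 86.41 = 64.8 kips.

64.8 kips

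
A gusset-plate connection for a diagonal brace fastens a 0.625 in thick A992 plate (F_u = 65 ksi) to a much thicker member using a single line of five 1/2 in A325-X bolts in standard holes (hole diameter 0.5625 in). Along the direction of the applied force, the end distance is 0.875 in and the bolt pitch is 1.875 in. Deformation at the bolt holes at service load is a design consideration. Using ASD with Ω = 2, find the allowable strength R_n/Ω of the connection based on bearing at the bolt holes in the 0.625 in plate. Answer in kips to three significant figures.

Per bolt r_n = 1.2 l_c t F_u ≤ 2.4 d t F_u; upper limit = 2.4 × 0.5 × 0.625 × 65 = 48.75 kips.
Edge bolt: l_c = 0.875 − 0.5625/2 = 0.5938 in → 1.2 × 0.5938 × 0.625 × 65 = 28.95 → r_n = 28.95 kips.
Interior bolts: l_c = 1.875 − 0.5625 = 1.312 in → 1.2 × 1.312 × 0.625 × 65 = 63.98 → r_n = 48.75 kips.
R_n = 1 × 28.95 + 4 × 48.75 = 223.9 kips.
Allowable strength R_n/Ω = 223.9 / 2 = 112 kips.

112 kips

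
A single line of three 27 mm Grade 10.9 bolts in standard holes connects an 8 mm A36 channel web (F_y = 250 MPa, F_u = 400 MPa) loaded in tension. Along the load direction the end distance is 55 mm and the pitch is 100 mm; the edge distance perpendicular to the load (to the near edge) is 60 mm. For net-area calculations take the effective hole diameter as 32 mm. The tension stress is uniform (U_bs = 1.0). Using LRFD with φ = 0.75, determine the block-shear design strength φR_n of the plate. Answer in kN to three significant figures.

335 kN

Shear plane L_v = 55 + 2·100 = 255 mm; A_gv = 255 × 8 = 2040 mm².
A_nv = (255 − 2.5·32) × 8 = 1400 mm².
A_nt = (60 − 0.5·32) × 8 = 352 mm².
0.6 F_u A_nv = 336 kN; 0.6 F_y A_gv = 306 kN → shear yielding governs the shear term.
R_n = 306 + 1.0 × 400 × 352 / 1000 = 446.8 kN.
Design strength φR_n = 0.75 × 446.8 = 335 kN.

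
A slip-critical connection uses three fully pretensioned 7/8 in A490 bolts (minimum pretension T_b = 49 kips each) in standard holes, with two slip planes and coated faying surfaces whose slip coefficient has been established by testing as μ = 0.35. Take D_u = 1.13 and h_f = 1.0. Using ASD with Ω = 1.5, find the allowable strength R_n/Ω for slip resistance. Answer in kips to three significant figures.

R_n = μ · D_u · h_f · T_b · n_s · n_b = 0.35 × 1.13 × 1.0 × 49 × 2 × 3 = 116.3 kips.
Allowable strength R_n/Ω = 116.3 / 1.5 = 77.5 kips.

77.5 kips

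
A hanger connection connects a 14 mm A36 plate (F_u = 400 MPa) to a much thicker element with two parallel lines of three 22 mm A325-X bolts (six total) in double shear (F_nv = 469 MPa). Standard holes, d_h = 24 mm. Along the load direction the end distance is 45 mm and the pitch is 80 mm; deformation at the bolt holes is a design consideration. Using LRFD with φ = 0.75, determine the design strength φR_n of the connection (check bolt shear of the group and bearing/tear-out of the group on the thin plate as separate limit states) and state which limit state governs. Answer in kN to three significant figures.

Bolt shear: A_b = π·22²/4 = 380.1 mm²; R_n = 469 × 380.1 × 6 × 2 / 1000 = 2139 kN → 0.75 × 2139 = 1600 kN.
Bearing (1.2 l_c t F_u ≤ 2.4 d t F_u): upper limit = 2.4·22·14·400 / 1000 = 295.7 kN.
  Edge l_c = 45 − 24/2 = 33 → r_n = 221.8 kN; interior l_c = 80 − 24 = 56 → r_n = 295.7 kN.
  R_n,bearing = 2·221.8 + 4·295.7 = 1626 kN → 0.75 × 1626 = 1220 kN.
Bearing governs: 1220 kN.

1220 kN (bearing governs)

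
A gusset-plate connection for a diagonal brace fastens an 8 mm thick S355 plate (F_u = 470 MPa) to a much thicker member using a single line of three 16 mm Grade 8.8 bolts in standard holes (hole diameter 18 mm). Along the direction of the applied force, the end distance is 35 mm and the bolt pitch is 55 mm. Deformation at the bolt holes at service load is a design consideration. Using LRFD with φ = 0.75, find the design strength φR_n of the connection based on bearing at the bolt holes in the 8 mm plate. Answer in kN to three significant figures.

305 kN

Per bolt r_n = 1.2 l_c t F_u ≤ 2.4 d t F_u; upper limit = 2.4 × 16 × 8 × 470 / 1000 = 144.4 kN.
Edge bolt: l_c = 35 − 18/2 = 26 mm → 1.2 × 26 × 8 × 470 / 1000 = 117.3 → r_n = 117.3 kN.
Interior bolts: l_c = 55 − 18 = 37 mm → 1.2 × 37 × 8 × 470 / 1000 = 166.9 → r_n = 144.4 kN.
R_n = 1 × 117.3 + 2 × 144.4 = 406.1 kN.
Design strength φR_n = 0.75 × 406.1 = 305 kN.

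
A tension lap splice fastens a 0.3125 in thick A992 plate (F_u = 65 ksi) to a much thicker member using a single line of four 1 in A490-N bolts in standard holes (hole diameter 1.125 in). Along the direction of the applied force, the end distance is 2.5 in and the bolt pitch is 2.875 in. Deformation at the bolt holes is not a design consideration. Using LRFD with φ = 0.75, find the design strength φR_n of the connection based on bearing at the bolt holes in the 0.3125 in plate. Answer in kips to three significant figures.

Per bolt r_n = 1.5 l_c t F_u ≤ 3.0 d t F_u; upper limit = 3.0 × 1 × 0.3125 × 65 = 60.94 kips.
Edge bolt: l_c = 2.5 − 1.125/2 = 1.938 in → 1.5 × 1.938 × 0.3125 × 65 = 59.03 → r_n = 59.03 kips.
Interior bolts: l_c = 2.875 − 1.125 = 1.75 in → 1.5 × 1.75 × 0.3125 × 65 = 53.32 → r_n = 53.32 kips.
R_n = 1 × 59.03 + 3 × 53.32 = 219 kips.
Design strength φR_n = 0.75 × 219 = 164 kips.

164 kips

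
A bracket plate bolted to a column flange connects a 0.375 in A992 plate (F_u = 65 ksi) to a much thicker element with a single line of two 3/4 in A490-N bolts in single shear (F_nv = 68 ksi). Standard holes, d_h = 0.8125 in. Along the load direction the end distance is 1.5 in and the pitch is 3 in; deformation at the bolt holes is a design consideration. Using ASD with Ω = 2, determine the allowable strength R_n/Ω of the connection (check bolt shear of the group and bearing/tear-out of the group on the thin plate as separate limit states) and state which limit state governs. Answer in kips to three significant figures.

30 kips (bolt shear governs)

Bolt shear: A_b = π·0.75²/4 = 0.4418 in²; R_n = 68 × 0.4418 × 2 × 1 = 60.08 kips → 60.08 / 2 = 30 kips.
Bearing (1.2 l_c t F_u ≤ 2.4 d t F_u): upper limit = 2.4·0.75·0.375·65 = 43.87 kips.
  Edge l_c = 1.5 − 0.8125/2 = 1.094 → r_n = 31.99 kips; interior l_c = 3 − 0.8125 = 2.188 → r_n = 43.87 kips.
  R_n,bearing = 1·31.99 + 1·43.87 = 75.87 kips → 75.87 / 2 = 37.9 kips.
Bolt shear governs: 30 kips.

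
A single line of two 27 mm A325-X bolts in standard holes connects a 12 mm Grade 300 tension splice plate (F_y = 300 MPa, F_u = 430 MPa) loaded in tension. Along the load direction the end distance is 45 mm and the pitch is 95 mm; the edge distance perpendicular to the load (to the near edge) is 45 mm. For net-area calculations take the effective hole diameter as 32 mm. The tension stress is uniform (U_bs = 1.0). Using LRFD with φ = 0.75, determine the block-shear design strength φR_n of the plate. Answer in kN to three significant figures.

326 kN

Shear plane L_v = 45 + 1·95 = 140 mm; A_gv = 140 × 12 = 1680 mm².
A_nv = (140 − 1.5·32) × 12 = 1104 mm².
A_nt = (45 − 0.5·32) × 12 = 348 mm².
0.6 F_u A_nv = 284.8 kN; 0.6 F_y A_gv = 302.4 kN → shear rupture governs the shear term.
R_n = 284.8 + 1.0 × 430 × 348 / 1000 = 434.5 kN.
Design strength φR_n = 0.75 × 434.5 = 326 kN.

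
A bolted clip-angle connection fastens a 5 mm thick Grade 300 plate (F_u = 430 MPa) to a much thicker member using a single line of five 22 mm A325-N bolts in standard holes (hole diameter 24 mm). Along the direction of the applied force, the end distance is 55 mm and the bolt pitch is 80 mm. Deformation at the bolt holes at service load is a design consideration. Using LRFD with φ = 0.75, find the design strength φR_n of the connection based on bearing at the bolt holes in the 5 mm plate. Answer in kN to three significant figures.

424 kN

Per bolt r_n = 1.2 l_c t F_u ≤ 2.4 d t F_u; upper limit = 2.4 × 22 × 5 × 430 / 1000 = 113.5 kN.
Edge bolt: l_c = 55 − 24/2 = 43 mm → 1.2 × 43 × 5 × 430 / 1000 = 110.9 → r_n = 110.9 kN.
Interior bolts: l_c = 80 − 24 = 56 mm → 1.2 × 56 × 5 × 430 / 1000 = 144.5 → r_n = 113.5 kN.
R_n = 1 × 110.9 + 4 × 113.5 = 565 kN.
Design strength φR_n = 0.75 × 565 = 424 kN.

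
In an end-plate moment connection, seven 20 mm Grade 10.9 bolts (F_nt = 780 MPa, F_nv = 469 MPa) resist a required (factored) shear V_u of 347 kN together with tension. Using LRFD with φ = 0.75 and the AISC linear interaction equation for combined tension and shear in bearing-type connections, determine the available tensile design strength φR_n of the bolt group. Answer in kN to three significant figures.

A_b = π·20²/4 = 314.2 mm²; f_rv = 347 × 1000 / (7 × 314.2) = 157.8 MPa.
F'_nt = 1.3 F_nt − (F_nt / φF_nv) f_rv = 1.3·780 − (780/(0.75·469))·157.8 = 664.1 MPa, capped at F_nt → F'_nt = 664.1 MPa.
R_n = F'_nt · A_b · n = 664.1 × 314.2 × 7 / 1000 = 1460 kN.
Design strength φR_n = 0.75 × 1460 = 1100 kN.

1100 kN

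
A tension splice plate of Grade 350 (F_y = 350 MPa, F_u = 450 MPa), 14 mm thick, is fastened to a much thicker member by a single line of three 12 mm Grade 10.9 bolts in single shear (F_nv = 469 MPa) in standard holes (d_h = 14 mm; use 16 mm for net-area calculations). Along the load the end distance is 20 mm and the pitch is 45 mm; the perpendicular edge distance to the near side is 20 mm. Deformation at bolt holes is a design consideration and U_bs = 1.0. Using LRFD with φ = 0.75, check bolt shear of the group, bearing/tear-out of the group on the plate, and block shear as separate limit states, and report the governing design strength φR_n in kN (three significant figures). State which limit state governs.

Bolt shear: A_b = π·12²/4 = 113.1 mm²; R_n = 469 × 113.1 × 3 × 1 / 1000 = 159.1 kN → 0.75 × 159.1 = 119 kN.
Bearing: edge l_c = 13, r_n = 98.28 kN; interior l_c = 31, r_n = 181.4 kN; R_n = 98.28 + 2·181.4 = 461.2 kN → 346 kN.
Block shear: A_gv = 1540, A_nv = 980, A_nt = 168 mm²; R_n = min(0.6F_uA_nv, 0.6F_yA_gv) + U_bs·F_u·A_nt = 340.2 kN → 255 kN.
Bolt shear governs: 119 kN.

119 kN (bolt shear governs)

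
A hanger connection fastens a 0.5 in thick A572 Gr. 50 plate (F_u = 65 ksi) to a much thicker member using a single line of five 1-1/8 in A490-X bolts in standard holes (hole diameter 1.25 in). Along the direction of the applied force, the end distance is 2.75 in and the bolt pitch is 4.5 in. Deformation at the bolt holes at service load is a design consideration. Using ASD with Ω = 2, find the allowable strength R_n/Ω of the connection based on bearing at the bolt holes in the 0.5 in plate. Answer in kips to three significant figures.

Per bolt r_n = 1.2 l_c t F_u ≤ 2.4 d t F_u; upper limit = 2.4 × 1.125 × 0.5 × 65 = 87.75 kips.
Edge bolt: l_c = 2.75 − 1.25/2 = 2.125 in → 1.2 × 2.125 × 0.5 × 65 = 82.88 → r_n = 82.88 kips.
Interior bolts: l_c = 4.5 − 1.25 = 3.25 in → 1.2 × 3.25 × 0.5 × 65 = 126.8 → r_n = 87.75 kips.
R_n = 1 × 82.88 + 4 × 87.75 = 433.9 kips.
Allowable strength R_n/Ω = 433.9 / 2 = 217 kips.

217 kips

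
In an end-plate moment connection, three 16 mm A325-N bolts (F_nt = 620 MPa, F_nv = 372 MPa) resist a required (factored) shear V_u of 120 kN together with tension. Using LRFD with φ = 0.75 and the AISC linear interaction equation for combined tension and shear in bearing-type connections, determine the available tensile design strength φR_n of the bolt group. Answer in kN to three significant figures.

165 kN

A_b = π·16²/4 = 201.1 mm²; f_rv = 120 × 1000 / (3 × 201.1) = 198.9 MPa.
F'_nt = 1.3 F_nt − (F_nt / φF_nv) f_rv = 1.3·620 − (620/(0.75·372))·198.9 = 363.9 MPa, capped at F_nt → F'_nt = 363.9 MPa.
R_n = F'_nt · A_b · n = 363.9 × 201.1 × 3 / 1000 = 219.5 kN.
Design strength φR_n = 0.75 × 219.5 = 165 kN.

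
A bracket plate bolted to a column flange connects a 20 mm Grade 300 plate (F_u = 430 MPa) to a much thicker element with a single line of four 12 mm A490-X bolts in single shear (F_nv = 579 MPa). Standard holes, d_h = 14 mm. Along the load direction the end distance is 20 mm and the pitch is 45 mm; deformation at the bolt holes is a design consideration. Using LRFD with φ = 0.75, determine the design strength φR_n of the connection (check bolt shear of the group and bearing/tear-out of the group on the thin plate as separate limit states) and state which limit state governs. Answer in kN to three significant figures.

196 kN (bolt shear governs)

Bolt shear: A_b = π·12²/4 = 113.1 mm²; R_n = 579 × 113.1 × 4 × 1 / 1000 = 261.9 kN → 0.75 × 261.9 = 196 kN.
Bearing (1.2 l_c t F_u ≤ 2.4 d t F_u): upper limit = 2.4·12·20·430 / 1000 = 247.7 kN.
  Edge l_c = 20 − 14/2 = 13 → r_n = 134.2 kN; interior l_c = 45 − 14 = 31 → r_n = 247.7 kN.
  R_n,bearing = 1·134.2 + 3·247.7 = 877.2 kN → 0.75 × 877.2 = 658 kN.
Bolt shear governs: 196 kN.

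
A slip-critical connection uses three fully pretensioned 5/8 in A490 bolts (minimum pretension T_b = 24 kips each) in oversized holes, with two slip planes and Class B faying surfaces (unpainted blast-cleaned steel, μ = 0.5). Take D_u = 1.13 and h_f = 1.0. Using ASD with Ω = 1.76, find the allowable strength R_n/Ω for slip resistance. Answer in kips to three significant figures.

R_n = μ · D_u · h_f · T_b · n_s · n_b = 0.5 × 1.13 × 1.0 × 24 × 2 × 3 = 81.36 kips.
Allowable strength R_n/Ω = 81.36 / 1.76 = 46.2 kips.

46.2 kips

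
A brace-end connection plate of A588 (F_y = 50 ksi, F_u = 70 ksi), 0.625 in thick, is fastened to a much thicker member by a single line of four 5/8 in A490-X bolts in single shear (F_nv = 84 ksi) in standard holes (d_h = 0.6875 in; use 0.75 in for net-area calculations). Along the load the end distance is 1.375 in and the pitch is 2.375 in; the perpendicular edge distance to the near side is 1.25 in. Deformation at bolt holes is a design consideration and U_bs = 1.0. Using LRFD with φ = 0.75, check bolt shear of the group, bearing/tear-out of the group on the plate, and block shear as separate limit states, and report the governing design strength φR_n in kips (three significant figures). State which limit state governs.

77.3 kips (bolt shear governs)

Bolt shear: A_b = π·0.625²/4 = 0.3068 in²; R_n = 84 × 0.3068 × 4 × 1 = 103.1 kips → 0.75 × 103.1 = 77.3 kips.
Bearing: edge l_c = 1.031, r_n = 54.14 kips; interior l_c = 1.688, r_n = 65.62 kips; R_n = 54.14 + 3·65.62 = 251 kips → 188 kips.
Block shear: A_gv = 5.312, A_nv = 3.672, A_nt = 0.5469 in²; R_n = min(0.6F_uA_nv, 0.6F_yA_gv) + U_bs·F_u·A_nt = 192.5 kips → 144 kips.
Bolt shear governs: 77.3 kips.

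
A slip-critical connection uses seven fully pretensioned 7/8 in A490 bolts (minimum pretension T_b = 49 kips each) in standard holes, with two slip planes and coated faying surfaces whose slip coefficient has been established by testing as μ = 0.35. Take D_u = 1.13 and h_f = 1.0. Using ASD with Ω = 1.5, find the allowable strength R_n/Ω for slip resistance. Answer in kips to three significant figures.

181 kips

R_n = μ · D_u · h_f · T_b · n_s · n_b = 0.35 × 1.13 × 1.0 × 49 × 2 × 7 = 271.3 kips.
Allowable strength R_n/Ω = 271.3 / 1.5 = 181 kips.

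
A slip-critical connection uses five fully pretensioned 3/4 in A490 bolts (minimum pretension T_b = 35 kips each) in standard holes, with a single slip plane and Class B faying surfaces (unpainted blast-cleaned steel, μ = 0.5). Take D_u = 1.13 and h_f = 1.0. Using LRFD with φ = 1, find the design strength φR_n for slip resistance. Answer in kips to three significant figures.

R_n = μ · D_u · h_f · T_b · n_s · n_b = 0.5 × 1.13 × 1.0 × 35 × 1 × 5 = 98.88 kips.
Design strength φR_n = 1 × 98.88 = 98.9 kips.

98.9 kips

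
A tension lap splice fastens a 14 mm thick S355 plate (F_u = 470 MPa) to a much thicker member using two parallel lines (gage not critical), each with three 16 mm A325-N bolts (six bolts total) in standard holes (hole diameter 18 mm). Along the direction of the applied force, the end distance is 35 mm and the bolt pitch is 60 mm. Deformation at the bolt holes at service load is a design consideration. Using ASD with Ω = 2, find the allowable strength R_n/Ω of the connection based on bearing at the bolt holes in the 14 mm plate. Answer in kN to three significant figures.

Per bolt r_n = 1.2 l_c t F_u ≤ 2.4 d t F_u; upper limit = 2.4 × 16 × 14 × 470 / 1000 = 252.7 kN.
Edge bolt: l_c = 35 − 18/2 = 26 mm → 1.2 × 26 × 14 × 470 / 1000 = 205.3 → r_n = 205.3 kN.
Interior bolts: l_c = 60 − 18 = 42 mm → 1.2 × 42 × 14 × 470 / 1000 = 331.6 → r_n = 252.7 kN.
R_n = 2 × 205.3 + 4 × 252.7 = 1421 kN.
Allowable strength R_n/Ω = 1421 / 2 = 711 kN.

711 kN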